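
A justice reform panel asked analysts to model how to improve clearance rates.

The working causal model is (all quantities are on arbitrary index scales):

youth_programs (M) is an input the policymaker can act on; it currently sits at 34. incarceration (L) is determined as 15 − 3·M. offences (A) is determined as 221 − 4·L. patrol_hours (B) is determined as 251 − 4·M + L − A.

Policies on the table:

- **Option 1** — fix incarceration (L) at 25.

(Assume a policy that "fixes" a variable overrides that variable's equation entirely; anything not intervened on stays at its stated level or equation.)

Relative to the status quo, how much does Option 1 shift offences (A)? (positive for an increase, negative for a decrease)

Baseline:
  M = 34
  L = 15 − 3·34 = -87
  A = 221 − 4·(-87) = 569
Option 1 (L := 25):
  M = 34
  L = 25
  A = 221 − 4·25 = 121
Change in A: 121 − 569 = -448

-448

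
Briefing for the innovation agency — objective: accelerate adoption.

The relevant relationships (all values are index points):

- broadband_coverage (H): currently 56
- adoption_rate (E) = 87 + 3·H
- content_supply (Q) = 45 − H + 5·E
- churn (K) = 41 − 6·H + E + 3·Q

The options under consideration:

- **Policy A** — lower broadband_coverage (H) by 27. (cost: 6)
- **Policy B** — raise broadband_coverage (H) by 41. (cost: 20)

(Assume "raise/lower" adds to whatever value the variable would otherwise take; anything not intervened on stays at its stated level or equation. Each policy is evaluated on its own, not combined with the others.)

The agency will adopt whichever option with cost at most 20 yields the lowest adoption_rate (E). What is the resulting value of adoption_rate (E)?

Policy A (H − 27):
  H = 56 − 27 = 29
  E = 87 + 3·29 = 174
Policy B (H + 41):
  H = 56 + 41 = 97
  E = 87 + 3·97 = 378
Comparing — Policy A: E=174, Policy B: E=378. Lowest is 174 (Policy A).

174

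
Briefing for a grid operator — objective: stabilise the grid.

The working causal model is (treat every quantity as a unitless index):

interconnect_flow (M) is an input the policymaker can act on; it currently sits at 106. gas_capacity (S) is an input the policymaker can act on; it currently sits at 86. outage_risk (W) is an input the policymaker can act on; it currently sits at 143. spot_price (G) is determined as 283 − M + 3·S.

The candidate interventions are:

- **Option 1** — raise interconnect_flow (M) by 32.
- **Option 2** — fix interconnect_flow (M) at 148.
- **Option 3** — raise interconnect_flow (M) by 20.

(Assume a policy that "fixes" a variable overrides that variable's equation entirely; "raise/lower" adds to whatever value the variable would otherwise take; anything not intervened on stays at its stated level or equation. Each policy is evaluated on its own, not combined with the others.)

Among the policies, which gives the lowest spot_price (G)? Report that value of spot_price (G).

Option 1 (M + 32):
  M = 106 + 32 = 138
  S = 86
  G = 283 − 138 + 3·86 = 403
Option 2 (M := 148):
  M = 148
  S = 86
  G = 283 − 148 + 3·86 = 393
Option 3 (M + 20):
  M = 106 + 20 = 126
  S = 86
  G = 283 − 126 + 3·86 = 415
Comparing — Option 1: G=403, Option 2: G=393, Option 3: G=415. Lowest is 393 (Option 2).

393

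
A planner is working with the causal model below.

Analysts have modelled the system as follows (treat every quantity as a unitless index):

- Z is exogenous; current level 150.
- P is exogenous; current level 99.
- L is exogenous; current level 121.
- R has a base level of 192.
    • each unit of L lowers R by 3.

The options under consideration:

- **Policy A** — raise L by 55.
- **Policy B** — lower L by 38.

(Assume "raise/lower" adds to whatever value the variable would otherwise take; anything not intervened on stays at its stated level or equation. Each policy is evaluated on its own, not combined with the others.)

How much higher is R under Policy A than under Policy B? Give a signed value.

-279

Policy A (L + 55):
  L = 121 + 55 = 176
  R = 192 − 3·176 = -336
Policy B (L − 38):
  L = 121 − 38 = 83
  R = 192 − 3·83 = -57
R: -336 − (-57) = -279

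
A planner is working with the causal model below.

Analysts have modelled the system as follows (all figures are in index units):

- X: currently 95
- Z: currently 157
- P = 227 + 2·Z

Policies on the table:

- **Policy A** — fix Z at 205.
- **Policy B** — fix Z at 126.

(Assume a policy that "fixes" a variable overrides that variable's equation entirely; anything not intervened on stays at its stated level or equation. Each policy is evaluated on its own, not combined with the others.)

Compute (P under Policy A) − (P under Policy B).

158

Policy A (Z := 205):
  Z = 205
  P = 227 + 2·205 = 637
Policy B (Z := 126):
  Z = 126
  P = 227 + 2·126 = 479
P: 637 − 479 = 158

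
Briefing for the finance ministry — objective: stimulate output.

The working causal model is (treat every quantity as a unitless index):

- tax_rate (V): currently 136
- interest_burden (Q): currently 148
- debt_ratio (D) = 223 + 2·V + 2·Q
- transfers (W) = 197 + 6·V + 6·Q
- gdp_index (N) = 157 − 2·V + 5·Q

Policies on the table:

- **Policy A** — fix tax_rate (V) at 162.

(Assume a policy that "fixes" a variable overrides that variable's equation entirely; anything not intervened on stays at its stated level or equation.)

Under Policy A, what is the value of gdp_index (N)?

Policy A (V := 162):
  V = 162
  Q = 148
  N = 157 − 2·162 + 5·148 = 573

573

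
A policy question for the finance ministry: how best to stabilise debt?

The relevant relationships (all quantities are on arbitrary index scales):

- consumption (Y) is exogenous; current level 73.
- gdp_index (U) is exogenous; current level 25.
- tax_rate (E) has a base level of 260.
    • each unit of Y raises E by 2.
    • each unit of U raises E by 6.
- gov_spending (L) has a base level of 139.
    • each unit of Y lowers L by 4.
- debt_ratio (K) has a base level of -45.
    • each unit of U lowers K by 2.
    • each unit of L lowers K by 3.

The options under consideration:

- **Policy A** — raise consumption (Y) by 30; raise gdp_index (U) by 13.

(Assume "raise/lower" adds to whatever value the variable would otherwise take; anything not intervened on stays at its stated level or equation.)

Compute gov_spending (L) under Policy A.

-273

Policy A (Y + 30, U + 13):
  Y = 73 + 30 = 103
  L = 139 − 4·103 = -273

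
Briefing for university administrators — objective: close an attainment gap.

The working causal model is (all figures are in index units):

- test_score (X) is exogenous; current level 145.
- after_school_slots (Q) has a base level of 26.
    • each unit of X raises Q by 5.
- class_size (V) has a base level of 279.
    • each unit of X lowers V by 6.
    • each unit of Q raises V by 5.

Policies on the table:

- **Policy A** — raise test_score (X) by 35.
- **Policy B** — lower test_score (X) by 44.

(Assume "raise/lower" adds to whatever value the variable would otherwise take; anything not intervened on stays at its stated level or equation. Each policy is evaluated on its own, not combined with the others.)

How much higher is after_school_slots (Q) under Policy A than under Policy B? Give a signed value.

395

Policy A (X + 35):
  X = 145 + 35 = 180
  Q = 26 + 5·180 = 926
Policy B (X − 44):
  X = 145 − 44 = 101
  Q = 26 + 5·101 = 531
Q: 926 − 531 = 395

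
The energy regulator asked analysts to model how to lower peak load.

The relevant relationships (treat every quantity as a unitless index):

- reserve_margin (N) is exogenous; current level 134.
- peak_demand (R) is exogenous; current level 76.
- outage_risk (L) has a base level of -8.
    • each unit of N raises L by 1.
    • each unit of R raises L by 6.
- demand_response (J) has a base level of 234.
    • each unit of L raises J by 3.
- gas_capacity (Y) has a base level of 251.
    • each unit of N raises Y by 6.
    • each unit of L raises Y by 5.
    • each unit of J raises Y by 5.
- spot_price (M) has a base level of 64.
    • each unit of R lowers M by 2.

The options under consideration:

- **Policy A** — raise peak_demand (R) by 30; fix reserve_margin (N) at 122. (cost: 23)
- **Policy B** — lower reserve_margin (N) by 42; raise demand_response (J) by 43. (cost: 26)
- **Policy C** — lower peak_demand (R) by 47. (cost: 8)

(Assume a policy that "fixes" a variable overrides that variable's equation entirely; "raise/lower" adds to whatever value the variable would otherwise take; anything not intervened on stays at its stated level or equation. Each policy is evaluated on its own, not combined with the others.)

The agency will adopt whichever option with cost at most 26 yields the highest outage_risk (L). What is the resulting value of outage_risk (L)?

Policy A (R + 30, N := 122):
  N = 122
  R = 76 + 30 = 106
  L = -8 + 122 + 6·106 = 750
Policy B (N − 42, J + 43):
  N = 134 − 42 = 92
  R = 76
  L = -8 + 92 + 6·76 = 540
Policy C (R − 47):
  N = 134
  R = 76 − 47 = 29
  L = -8 + 134 + 6·29 = 300
Comparing — Policy A: L=750, Policy B: L=540, Policy C: L=300. Highest is 750 (Policy A).

750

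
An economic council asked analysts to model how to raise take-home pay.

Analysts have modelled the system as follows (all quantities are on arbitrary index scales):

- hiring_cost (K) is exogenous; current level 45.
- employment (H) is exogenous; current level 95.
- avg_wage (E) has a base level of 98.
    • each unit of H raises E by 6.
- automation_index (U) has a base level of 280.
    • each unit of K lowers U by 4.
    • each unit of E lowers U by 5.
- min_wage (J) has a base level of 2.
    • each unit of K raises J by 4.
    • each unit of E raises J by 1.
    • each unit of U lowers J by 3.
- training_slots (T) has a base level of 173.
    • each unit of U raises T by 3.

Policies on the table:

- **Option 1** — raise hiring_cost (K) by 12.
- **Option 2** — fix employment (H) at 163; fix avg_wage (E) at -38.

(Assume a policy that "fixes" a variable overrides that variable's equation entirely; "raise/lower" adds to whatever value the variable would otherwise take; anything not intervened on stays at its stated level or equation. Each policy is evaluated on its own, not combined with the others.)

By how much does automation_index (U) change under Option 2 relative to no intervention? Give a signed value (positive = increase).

Baseline:
  K = 45
  H = 95
  E = 98 + 6·95 = 668
  U = 280 − 4·45 − 5·668 = -3240
Option 2 (H := 163, E := -38):
  K = 45
  H = 163
  E = -38
  U = 280 − 4·45 − 5·(-38) = 290
Change in U: 290 − (-3240) = 3530

3530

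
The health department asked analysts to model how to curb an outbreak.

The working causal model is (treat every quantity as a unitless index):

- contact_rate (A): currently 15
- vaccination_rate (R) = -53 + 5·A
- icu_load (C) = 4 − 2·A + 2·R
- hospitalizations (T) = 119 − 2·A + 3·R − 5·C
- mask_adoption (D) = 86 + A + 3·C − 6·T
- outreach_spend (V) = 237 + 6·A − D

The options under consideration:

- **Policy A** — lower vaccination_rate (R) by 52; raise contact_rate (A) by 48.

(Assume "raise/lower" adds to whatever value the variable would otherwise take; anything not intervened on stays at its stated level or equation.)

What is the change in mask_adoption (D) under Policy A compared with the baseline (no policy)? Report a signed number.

Baseline:
  A = 15
  R = -53 + 5·15 = 22
  C = 4 − 2·15 + 2·22 = 18
  T = 119 − 2·15 + 3·22 − 5·18 = 65
  D = 86 + 15 + 3·18 − 6·65 = -235
Policy A (R − 52, A + 48):
  A = 15 + 48 = 63
  R = -53 + 5·63 (−52 from intervention) = 210
  C = 4 − 2·63 + 2·210 = 298
  T = 119 − 2·63 + 3·210 − 5·298 = -867
  D = 86 + 63 + 3·298 − 6·(-867) = 6245
Change in D: 6245 − (-235) = 6480

6480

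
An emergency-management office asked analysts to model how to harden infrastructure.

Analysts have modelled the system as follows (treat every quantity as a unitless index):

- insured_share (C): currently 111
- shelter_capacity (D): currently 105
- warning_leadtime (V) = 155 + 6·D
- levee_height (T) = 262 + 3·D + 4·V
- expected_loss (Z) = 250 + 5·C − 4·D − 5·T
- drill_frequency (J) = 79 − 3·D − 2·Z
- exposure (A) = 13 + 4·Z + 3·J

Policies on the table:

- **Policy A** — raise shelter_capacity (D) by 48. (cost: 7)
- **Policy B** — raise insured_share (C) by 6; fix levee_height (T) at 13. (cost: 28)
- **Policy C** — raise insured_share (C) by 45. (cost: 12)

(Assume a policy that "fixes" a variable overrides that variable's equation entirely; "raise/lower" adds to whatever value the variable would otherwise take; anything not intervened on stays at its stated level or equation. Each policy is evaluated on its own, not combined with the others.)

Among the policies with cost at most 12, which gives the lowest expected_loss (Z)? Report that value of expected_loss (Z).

Policy A (D + 48):
  C = 111
  D = 105 + 48 = 153
  V = 155 + 6·153 = 1073
  T = 262 + 3·153 + 4·1073 = 5013
  Z = 250 + 5·111 − 4·153 − 5·5013 = -24872
Policy C (C + 45):
  C = 111 + 45 = 156
  D = 105
  V = 155 + 6·105 = 785
  T = 262 + 3·105 + 4·785 = 3717
  Z = 250 + 5·156 − 4·105 − 5·3717 = -17975
Comparing — Policy A: Z=-24872, Policy C: Z=-17975. Lowest is -24872 (Policy A).

-24872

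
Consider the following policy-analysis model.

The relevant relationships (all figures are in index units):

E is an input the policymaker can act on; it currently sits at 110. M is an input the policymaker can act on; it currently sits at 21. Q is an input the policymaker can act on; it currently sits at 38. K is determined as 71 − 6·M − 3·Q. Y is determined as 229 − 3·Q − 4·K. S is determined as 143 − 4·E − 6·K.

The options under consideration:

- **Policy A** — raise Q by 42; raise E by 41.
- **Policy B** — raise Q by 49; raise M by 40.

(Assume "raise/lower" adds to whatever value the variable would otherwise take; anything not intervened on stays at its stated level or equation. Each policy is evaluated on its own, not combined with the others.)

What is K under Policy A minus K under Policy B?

261

Policy A (Q + 42, E + 41):
  M = 21
  Q = 38 + 42 = 80
  K = 71 − 6·21 − 3·80 = -295
Policy B (Q + 49, M + 40):
  M = 21 + 40 = 61
  Q = 38 + 49 = 87
  K = 71 − 6·61 − 3·87 = -556
K: -295 − (-556) = 261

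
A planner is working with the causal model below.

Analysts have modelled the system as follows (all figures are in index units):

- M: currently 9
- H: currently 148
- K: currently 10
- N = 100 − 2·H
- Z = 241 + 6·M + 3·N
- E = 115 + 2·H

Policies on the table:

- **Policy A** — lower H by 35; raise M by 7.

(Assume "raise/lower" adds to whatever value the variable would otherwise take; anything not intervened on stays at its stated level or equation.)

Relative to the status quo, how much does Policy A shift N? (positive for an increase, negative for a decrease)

70

Baseline:
  H = 148
  N = 100 − 2·148 = -196
Policy A (H − 35, M + 7):
  H = 148 − 35 = 113
  N = 100 − 2·113 = -126
Change in N: -126 − (-196) = 70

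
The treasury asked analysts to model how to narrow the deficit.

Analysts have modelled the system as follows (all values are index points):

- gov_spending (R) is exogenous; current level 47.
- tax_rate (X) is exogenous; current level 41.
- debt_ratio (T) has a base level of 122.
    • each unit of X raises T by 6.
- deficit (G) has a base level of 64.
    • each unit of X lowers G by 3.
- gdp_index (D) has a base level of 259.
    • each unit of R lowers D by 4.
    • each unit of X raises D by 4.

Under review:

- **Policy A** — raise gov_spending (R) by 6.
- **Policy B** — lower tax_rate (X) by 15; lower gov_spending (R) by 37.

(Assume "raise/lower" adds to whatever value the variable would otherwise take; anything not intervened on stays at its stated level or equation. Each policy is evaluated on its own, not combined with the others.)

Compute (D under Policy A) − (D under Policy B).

-112

Policy A (R + 6):
  R = 47 + 6 = 53
  X = 41
  D = 259 − 4·53 + 4·41 = 211
Policy B (X − 15, R − 37):
  R = 47 − 37 = 10
  X = 41 − 15 = 26
  D = 259 − 4·10 + 4·26 = 323
D: 211 − 323 = -112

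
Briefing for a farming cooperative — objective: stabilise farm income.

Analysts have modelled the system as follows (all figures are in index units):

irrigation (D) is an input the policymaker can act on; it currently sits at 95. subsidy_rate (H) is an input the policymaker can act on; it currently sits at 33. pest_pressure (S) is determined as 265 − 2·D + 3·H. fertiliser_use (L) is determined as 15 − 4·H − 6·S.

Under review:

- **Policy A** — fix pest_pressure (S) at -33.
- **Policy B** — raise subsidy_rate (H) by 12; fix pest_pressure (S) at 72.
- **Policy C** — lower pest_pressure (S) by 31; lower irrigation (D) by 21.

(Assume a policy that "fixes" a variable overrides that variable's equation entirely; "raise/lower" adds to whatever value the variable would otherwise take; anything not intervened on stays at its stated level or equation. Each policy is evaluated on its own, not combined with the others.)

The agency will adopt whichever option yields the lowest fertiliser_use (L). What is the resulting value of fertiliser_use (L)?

Policy A (S := -33):
  D = 95
  H = 33
  S = -33
  L = 15 − 4·33 − 6·(-33) = 81
Policy B (H + 12, S := 72):
  D = 95
  H = 33 + 12 = 45
  S = 72
  L = 15 − 4·45 − 6·72 = -597
Policy C (S − 31, D − 21):
  D = 95 − 21 = 74
  H = 33
  S = 265 − 2·74 + 3·33 (−31 from intervention) = 185
  L = 15 − 4·33 − 6·185 = -1227
Comparing — Policy A: L=81, Policy B: L=-597, Policy C: L=-1227. Lowest is -1227 (Policy C).

-1227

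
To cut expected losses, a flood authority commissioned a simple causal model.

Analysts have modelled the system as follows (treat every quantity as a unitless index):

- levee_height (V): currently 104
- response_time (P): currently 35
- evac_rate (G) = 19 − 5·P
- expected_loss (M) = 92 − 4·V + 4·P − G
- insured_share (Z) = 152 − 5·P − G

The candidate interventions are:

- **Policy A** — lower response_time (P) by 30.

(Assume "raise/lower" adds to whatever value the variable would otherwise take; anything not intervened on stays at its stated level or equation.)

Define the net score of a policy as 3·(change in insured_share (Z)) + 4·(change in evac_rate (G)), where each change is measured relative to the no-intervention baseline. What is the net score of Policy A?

600

Baseline:
  P = 35
  G = 19 − 5·35 = -156
  Z = 152 − 5·35 − (-156) = 133
Policy A (P − 30):
  P = 35 − 30 = 5
  G = 19 − 5·5 = -6
  Z = 152 − 5·5 − (-6) = 133
ΔZ = 133 − 133 = 0; ΔG = -6 − (-156) = 150
Score = 3·0 + 4·150 = 600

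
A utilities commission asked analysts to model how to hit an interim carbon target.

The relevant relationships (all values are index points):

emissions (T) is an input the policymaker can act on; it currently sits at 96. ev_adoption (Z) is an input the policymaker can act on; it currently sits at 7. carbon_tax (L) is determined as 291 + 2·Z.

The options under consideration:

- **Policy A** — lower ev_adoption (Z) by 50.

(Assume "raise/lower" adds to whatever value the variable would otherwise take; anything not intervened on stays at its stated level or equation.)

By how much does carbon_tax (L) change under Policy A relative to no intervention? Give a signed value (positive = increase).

-100

Baseline:
  Z = 7
  L = 291 + 2·7 = 305
Policy A (Z − 50):
  Z = 7 − 50 = -43
  L = 291 + 2·(-43) = 205
Change in L: 205 − 305 = -100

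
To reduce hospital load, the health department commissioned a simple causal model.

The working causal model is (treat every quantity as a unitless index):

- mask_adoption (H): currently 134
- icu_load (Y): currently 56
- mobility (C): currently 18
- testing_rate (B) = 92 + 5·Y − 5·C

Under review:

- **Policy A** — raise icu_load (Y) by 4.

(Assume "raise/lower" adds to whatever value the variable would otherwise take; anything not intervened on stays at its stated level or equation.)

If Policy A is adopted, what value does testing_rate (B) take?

Policy A (Y + 4):
  Y = 56 + 4 = 60
  C = 18
  B = 92 + 5·60 − 5·18 = 302

302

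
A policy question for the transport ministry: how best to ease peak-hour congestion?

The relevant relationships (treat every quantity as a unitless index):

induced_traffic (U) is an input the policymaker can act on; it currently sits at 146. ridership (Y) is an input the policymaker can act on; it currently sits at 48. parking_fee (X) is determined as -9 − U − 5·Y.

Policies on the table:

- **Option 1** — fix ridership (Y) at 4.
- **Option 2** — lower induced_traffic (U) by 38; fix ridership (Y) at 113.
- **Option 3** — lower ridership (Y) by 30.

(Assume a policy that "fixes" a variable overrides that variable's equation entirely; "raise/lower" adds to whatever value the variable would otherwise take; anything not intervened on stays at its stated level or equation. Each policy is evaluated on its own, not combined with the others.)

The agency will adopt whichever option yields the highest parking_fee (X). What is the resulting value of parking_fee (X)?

-175

Option 1 (Y := 4):
  U = 146
  Y = 4
  X = -9 − 146 − 5·4 = -175
Option 2 (U − 38, Y := 113):
  U = 146 − 38 = 108
  Y = 113
  X = -9 − 108 − 5·113 = -682
Option 3 (Y − 30):
  U = 146
  Y = 48 − 30 = 18
  X = -9 − 146 − 5·18 = -245
Comparing — Option 1: X=-175, Option 2: X=-682, Option 3: X=-245. Highest is -175 (Option 1).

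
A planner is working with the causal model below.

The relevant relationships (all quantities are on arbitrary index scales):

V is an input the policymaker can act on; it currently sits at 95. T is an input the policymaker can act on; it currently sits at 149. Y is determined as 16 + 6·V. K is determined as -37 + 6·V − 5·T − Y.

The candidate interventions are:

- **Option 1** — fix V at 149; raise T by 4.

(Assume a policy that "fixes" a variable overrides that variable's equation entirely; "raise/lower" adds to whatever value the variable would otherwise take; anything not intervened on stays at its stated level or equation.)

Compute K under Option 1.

Option 1 (V := 149, T + 4):
  V = 149
  T = 149 + 4 = 153
  Y = 16 + 6·149 = 910
  K = -37 + 6·149 − 5·153 − 910 = -818

-818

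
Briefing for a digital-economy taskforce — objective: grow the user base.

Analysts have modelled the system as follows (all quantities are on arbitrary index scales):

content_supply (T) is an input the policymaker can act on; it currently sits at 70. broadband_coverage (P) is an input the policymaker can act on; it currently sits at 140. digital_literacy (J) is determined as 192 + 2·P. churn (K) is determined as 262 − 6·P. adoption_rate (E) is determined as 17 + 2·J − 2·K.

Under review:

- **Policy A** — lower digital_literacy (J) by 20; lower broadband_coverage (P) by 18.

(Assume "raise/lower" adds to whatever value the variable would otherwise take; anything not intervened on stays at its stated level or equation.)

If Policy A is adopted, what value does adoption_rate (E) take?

1789

Policy A (J − 20, P − 18):
  P = 140 − 18 = 122
  J = 192 + 2·122 (−20 from intervention) = 416
  K = 262 − 6·122 = -470
  E = 17 + 2·416 − 2·(-470) = 1789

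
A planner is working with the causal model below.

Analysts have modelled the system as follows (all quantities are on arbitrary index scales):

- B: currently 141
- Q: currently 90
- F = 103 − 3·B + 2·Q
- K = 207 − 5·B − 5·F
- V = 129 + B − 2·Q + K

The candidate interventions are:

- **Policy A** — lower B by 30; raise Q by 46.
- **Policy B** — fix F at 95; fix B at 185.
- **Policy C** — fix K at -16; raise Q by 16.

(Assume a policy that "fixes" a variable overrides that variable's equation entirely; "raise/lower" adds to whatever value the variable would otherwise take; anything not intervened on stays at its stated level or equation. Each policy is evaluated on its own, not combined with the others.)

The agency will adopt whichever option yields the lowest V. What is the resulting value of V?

Policy A (B − 30, Q + 46):
  B = 141 − 30 = 111
  Q = 90 + 46 = 136
  F = 103 − 3·111 + 2·136 = 42
  K = 207 − 5·111 − 5·42 = -558
  V = 129 + 111 − 2·136 + (-558) = -590
Policy B (F := 95, B := 185):
  B = 185
  Q = 90
  F = 95
  K = 207 − 5·185 − 5·95 = -1193
  V = 129 + 185 − 2·90 + (-1193) = -1059
Policy C (K := -16, Q + 16):
  B = 141
  Q = 90 + 16 = 106
  F = 103 − 3·141 + 2·106 = -108
  K = -16
  V = 129 + 141 − 2·106 + (-16) = 42
Comparing — Policy A: V=-590, Policy B: V=-1059, Policy C: V=42. Lowest is -1059 (Policy B).

-1059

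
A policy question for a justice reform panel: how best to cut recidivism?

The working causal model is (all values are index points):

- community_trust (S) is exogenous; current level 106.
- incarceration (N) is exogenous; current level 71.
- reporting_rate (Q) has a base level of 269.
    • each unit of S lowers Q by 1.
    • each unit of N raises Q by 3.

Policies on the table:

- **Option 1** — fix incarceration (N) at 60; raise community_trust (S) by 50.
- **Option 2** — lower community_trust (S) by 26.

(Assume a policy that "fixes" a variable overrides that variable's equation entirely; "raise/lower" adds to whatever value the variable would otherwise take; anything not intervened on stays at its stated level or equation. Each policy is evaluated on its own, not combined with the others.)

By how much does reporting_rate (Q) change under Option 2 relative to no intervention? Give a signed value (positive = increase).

Baseline:
  S = 106
  N = 71
  Q = 269 − 106 + 3·71 = 376
Option 2 (S − 26):
  S = 106 − 26 = 80
  N = 71
  Q = 269 − 80 + 3·71 = 402
Change in Q: 402 − 376 = 26

26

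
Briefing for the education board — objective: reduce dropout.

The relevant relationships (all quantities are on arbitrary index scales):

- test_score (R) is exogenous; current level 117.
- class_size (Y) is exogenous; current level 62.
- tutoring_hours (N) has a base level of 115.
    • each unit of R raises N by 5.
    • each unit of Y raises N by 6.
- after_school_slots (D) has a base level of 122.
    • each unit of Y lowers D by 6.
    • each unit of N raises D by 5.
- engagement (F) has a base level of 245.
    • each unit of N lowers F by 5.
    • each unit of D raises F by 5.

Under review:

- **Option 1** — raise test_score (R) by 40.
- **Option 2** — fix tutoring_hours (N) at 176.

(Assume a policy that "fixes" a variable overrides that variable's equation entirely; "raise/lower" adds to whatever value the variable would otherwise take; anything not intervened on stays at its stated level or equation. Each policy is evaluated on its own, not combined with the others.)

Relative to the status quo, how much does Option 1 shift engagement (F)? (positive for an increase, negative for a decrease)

4000

Baseline:
  R = 117
  Y = 62
  N = 115 + 5·117 + 6·62 = 1072
  D = 122 − 6·62 + 5·1072 = 5110
  F = 245 − 5·1072 + 5·5110 = 20435
Option 1 (R + 40):
  R = 117 + 40 = 157
  Y = 62
  N = 115 + 5·157 + 6·62 = 1272
  D = 122 − 6·62 + 5·1272 = 6110
  F = 245 − 5·1272 + 5·6110 = 24435
Change in F: 24435 − 20435 = 4000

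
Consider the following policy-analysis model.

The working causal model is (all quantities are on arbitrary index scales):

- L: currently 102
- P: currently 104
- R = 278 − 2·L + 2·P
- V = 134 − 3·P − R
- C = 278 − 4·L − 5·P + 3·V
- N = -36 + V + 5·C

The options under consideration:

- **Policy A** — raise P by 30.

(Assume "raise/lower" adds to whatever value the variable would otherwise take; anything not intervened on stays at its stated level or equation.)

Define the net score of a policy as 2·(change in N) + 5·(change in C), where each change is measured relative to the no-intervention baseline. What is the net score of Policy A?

Baseline:
  L = 102
  P = 104
  R = 278 − 2·102 + 2·104 = 282
  V = 134 − 3·104 − 282 = -460
  C = 278 − 4·102 − 5·104 + 3·(-460) = -2030
  N = -36 + (-460) + 5·(-2030) = -10646
Policy A (P + 30):
  L = 102
  P = 104 + 30 = 134
  R = 278 − 2·102 + 2·134 = 342
  V = 134 − 3·134 − 342 = -610
  C = 278 − 4·102 − 5·134 + 3·(-610) = -2630
  N = -36 + (-610) + 5·(-2630) = -13796
ΔN = -13796 − (-10646) = -3150; ΔC = -2630 − (-2030) = -600
Score = 2·(-3150) + 5·(-600) = -9300

-9300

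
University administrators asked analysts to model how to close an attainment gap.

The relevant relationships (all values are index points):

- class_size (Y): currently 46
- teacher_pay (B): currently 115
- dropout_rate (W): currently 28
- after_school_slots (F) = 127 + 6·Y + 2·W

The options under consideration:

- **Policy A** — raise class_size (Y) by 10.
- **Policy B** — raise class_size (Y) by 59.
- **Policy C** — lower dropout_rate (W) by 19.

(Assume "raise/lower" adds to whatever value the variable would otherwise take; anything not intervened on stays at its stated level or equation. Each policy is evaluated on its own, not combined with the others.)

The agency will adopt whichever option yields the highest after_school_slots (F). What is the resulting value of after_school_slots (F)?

813

Policy A (Y + 10):
  Y = 46 + 10 = 56
  W = 28
  F = 127 + 6·56 + 2·28 = 519
Policy B (Y + 59):
  Y = 46 + 59 = 105
  W = 28
  F = 127 + 6·105 + 2·28 = 813
Policy C (W − 19):
  Y = 46
  W = 28 − 19 = 9
  F = 127 + 6·46 + 2·9 = 421
Comparing — Policy A: F=519, Policy B: F=813, Policy C: F=421. Highest is 813 (Policy B).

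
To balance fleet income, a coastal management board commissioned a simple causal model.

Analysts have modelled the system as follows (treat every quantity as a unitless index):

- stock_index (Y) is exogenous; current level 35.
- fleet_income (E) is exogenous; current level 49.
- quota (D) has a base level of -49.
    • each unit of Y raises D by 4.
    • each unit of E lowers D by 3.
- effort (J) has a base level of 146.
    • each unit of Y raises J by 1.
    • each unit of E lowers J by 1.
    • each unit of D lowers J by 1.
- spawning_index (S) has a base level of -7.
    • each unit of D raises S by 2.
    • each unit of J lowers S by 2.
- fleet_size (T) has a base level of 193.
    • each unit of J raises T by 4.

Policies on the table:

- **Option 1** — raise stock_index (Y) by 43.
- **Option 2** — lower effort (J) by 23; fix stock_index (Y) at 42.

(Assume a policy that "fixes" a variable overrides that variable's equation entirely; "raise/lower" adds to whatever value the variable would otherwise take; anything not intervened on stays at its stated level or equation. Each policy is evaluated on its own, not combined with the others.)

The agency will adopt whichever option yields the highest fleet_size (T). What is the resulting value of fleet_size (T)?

Option 1 (Y + 43):
  Y = 35 + 43 = 78
  E = 49
  D = -49 + 4·78 − 3·49 = 116
  J = 146 + 78 − 49 − 116 = 59
  T = 193 + 4·59 = 429
Option 2 (J − 23, Y := 42):
  Y = 42
  E = 49
  D = -49 + 4·42 − 3·49 = -28
  J = 146 + 42 − 49 − (-28) (−23 from intervention) = 144
  T = 193 + 4·144 = 769
Comparing — Option 1: T=429, Option 2: T=769. Highest is 769 (Option 2).

769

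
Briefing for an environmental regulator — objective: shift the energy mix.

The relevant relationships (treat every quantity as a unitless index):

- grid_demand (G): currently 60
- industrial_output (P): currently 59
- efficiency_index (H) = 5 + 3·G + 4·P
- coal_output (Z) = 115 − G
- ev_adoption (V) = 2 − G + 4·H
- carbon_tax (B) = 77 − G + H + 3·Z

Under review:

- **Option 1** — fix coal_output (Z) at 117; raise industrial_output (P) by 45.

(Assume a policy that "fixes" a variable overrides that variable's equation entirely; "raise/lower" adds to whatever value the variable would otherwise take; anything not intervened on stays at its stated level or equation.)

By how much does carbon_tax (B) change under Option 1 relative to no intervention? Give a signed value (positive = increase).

Baseline:
  G = 60
  P = 59
  H = 5 + 3·60 + 4·59 = 421
  Z = 115 − 60 = 55
  B = 77 − 60 + 421 + 3·55 = 603
Option 1 (Z := 117, P + 45):
  G = 60
  P = 59 + 45 = 104
  H = 5 + 3·60 + 4·104 = 601
  Z = 117
  B = 77 − 60 + 601 + 3·117 = 969
Change in B: 969 − 603 = 366

366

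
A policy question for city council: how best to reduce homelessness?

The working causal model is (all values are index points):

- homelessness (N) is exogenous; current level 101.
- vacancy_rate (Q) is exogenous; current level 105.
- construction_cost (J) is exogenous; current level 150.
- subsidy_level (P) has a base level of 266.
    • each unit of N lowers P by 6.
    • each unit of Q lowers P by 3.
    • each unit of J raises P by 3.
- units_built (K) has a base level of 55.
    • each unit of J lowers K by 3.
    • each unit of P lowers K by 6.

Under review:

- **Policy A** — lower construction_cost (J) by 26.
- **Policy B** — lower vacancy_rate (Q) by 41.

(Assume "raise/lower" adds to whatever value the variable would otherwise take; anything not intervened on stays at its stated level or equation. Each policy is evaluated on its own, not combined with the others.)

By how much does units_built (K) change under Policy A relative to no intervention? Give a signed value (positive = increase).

Baseline:
  N = 101
  Q = 105
  J = 150
  P = 266 − 6·101 − 3·105 + 3·150 = -205
  K = 55 − 3·150 − 6·(-205) = 835
Policy A (J − 26):
  N = 101
  Q = 105
  J = 150 − 26 = 124
  P = 266 − 6·101 − 3·105 + 3·124 = -283
  K = 55 − 3·124 − 6·(-283) = 1381
Change in K: 1381 − 835 = 546

546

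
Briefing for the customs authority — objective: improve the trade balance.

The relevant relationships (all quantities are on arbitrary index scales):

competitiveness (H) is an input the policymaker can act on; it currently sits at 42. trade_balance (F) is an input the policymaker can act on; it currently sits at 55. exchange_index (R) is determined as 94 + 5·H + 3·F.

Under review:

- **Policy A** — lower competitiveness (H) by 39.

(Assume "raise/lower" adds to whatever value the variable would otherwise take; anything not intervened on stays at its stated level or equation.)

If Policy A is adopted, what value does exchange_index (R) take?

Policy A (H − 39):
  H = 42 − 39 = 3
  F = 55
  R = 94 + 5·3 + 3·55 = 274

274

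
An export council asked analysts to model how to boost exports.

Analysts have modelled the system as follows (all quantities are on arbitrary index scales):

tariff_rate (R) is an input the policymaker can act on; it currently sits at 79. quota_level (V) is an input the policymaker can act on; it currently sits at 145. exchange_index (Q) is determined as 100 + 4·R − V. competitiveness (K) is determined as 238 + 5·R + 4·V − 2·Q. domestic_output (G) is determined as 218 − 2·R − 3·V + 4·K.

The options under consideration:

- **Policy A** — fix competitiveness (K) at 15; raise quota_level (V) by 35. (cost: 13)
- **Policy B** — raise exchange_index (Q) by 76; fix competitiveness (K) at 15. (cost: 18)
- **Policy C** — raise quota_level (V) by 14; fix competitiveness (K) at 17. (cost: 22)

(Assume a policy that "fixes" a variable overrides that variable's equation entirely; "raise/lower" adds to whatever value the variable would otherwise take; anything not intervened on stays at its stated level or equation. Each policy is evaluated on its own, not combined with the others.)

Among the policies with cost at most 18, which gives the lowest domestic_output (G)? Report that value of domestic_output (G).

Policy A (K := 15, V + 35):
  R = 79
  V = 145 + 35 = 180
  Q = 100 + 4·79 − 180 = 236
  K = 15
  G = 218 − 2·79 − 3·180 + 4·15 = -420
Policy B (Q + 76, K := 15):
  R = 79
  V = 145
  Q = 100 + 4·79 − 145 (+76 from intervention) = 347
  K = 15
  G = 218 − 2·79 − 3·145 + 4·15 = -315
Comparing — Policy A: G=-420, Policy B: G=-315. Lowest is -420 (Policy A).

-420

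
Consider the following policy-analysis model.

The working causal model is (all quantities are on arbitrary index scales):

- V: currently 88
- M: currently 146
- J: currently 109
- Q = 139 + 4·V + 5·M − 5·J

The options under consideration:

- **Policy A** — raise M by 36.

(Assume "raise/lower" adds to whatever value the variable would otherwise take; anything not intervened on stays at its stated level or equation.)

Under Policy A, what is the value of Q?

856

Policy A (M + 36):
  V = 88
  M = 146 + 36 = 182
  J = 109
  Q = 139 + 4·88 + 5·182 − 5·109 = 856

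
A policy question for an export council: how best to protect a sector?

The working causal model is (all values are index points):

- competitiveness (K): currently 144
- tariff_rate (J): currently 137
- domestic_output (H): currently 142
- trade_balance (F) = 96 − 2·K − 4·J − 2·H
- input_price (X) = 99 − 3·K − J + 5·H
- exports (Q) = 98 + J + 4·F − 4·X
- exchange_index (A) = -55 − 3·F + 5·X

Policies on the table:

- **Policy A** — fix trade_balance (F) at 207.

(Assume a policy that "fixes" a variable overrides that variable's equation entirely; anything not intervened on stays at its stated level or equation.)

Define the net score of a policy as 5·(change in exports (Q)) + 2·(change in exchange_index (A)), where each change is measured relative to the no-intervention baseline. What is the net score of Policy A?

17234

Baseline:
  K = 144
  J = 137
  H = 142
  F = 96 − 2·144 − 4·137 − 2·142 = -1024
  X = 99 − 3·144 − 137 + 5·142 = 240
  Q = 98 + 137 + 4·(-1024) − 4·240 = -4821
  A = -55 − 3·(-1024) + 5·240 = 4217
Policy A (F := 207):
  K = 144
  J = 137
  H = 142
  F = 207
  X = 99 − 3·144 − 137 + 5·142 = 240
  Q = 98 + 137 + 4·207 − 4·240 = 103
  A = -55 − 3·207 + 5·240 = 524
ΔQ = 103 − (-4821) = 4924; ΔA = 524 − 4217 = -3693
Score = 5·4924 + 2·(-3693) = 17234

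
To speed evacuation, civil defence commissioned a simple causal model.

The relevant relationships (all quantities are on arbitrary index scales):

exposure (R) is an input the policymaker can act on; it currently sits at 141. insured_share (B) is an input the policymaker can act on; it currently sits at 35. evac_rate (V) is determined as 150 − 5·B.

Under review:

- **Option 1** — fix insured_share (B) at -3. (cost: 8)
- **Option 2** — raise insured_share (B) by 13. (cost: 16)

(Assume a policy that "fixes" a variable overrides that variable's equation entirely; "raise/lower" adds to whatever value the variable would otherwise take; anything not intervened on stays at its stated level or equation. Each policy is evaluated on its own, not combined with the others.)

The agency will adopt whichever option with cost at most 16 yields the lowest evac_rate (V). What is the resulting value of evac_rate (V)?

-90

Option 1 (B := -3):
  B = -3
  V = 150 − 5·(-3) = 165
Option 2 (B + 13):
  B = 35 + 13 = 48
  V = 150 − 5·48 = -90
Comparing — Option 1: V=165, Option 2: V=-90. Lowest is -90 (Option 2).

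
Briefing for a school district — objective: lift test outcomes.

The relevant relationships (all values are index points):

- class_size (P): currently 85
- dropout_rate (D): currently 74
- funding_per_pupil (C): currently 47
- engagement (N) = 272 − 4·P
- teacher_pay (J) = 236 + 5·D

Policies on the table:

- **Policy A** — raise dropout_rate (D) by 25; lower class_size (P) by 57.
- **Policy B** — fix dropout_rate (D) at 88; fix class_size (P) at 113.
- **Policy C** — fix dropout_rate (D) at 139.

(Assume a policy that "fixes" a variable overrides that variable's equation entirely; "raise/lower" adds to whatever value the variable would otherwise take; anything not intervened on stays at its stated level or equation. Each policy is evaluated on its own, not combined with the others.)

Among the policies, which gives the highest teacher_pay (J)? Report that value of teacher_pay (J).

931

Policy A (D + 25, P − 57):
  D = 74 + 25 = 99
  J = 236 + 5·99 = 731
Policy B (D := 88, P := 113):
  D = 88
  J = 236 + 5·88 = 676
Policy C (D := 139):
  D = 139
  J = 236 + 5·139 = 931
Comparing — Policy A: J=731, Policy B: J=676, Policy C: J=931. Highest is 931 (Policy C).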